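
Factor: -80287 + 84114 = 3827 = 43^1 * 89^1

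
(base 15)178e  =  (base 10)5084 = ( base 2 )1001111011100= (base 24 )8JK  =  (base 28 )6DG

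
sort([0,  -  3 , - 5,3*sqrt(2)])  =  [ - 5, - 3,0,3*sqrt (2 )]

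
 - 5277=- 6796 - - 1519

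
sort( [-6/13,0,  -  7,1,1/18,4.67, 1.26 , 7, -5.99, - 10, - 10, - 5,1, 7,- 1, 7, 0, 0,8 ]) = [ - 10, -10,  -  7, - 5.99, - 5, - 1, - 6/13, 0,0, 0,  1/18,1,1 , 1.26 , 4.67,7,7,7, 8] 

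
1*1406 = 1406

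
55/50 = 11/10= 1.10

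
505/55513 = 505/55513  =  0.01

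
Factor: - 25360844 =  - 2^2 * 97^1*163^1* 401^1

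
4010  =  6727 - 2717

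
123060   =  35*3516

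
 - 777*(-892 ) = 693084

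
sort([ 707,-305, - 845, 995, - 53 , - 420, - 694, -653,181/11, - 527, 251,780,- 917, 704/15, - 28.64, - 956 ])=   [ - 956, - 917, - 845, - 694 , - 653, - 527, - 420,-305, - 53,-28.64, 181/11  ,  704/15,  251, 707, 780, 995] 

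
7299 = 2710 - - 4589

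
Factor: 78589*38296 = 2^3*7^1*103^1*109^1*4787^1=3009644344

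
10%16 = 10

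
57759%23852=10055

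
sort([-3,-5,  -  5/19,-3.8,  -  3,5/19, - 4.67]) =[-5, - 4.67,-3.8, - 3, - 3,-5/19, 5/19 ] 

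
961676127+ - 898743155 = 62932972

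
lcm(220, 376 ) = 20680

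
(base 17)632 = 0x6FB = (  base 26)2GJ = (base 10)1787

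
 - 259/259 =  - 1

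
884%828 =56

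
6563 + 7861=14424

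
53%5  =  3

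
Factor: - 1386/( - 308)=9/2 = 2^(-1) *3^2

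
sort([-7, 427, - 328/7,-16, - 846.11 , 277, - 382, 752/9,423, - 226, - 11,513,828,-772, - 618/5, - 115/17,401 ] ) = [-846.11,- 772,-382 , - 226,-618/5, - 328/7, -16, -11,-7, - 115/17, 752/9,  277, 401, 423,  427, 513, 828] 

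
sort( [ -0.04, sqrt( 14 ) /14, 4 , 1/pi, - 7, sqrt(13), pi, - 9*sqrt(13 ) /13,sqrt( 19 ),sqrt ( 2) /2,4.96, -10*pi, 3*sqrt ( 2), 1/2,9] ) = [  -  10*pi, - 7,-9*sqrt(13 ) /13, - 0.04, sqrt ( 14 ) /14 , 1/pi,1/2,sqrt(2) /2,pi, sqrt(13), 4,3*sqrt(2), sqrt(19 ), 4.96, 9]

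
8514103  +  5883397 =14397500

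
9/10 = 9/10  =  0.90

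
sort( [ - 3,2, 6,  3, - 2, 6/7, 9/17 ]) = [-3, - 2, 9/17,6/7,2,  3,6 ]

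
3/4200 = 1/1400 = 0.00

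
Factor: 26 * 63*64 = 104832 = 2^7 * 3^2*7^1 * 13^1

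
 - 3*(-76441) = 229323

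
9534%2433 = 2235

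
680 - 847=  - 167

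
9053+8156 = 17209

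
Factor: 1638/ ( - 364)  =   - 9/2 =- 2^( - 1)*3^2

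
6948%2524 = 1900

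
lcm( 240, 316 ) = 18960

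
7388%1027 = 199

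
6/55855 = 6/55855 = 0.00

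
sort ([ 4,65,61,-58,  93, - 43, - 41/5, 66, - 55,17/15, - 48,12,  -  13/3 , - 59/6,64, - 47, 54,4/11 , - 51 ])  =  [ - 58, - 55, - 51, - 48, - 47, - 43, - 59/6, - 41/5,  -  13/3,4/11, 17/15, 4,12, 54,  61,64,65,66, 93 ]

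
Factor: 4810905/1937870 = 2^(  -  1)*3^2*79^( - 1 )*223^( - 1)*9719^1=87471/35234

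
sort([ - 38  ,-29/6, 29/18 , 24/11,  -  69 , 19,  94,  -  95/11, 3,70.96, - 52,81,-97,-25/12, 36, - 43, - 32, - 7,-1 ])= [ - 97,-69, - 52,-43, - 38,-32, - 95/11,  -  7, - 29/6,-25/12, - 1, 29/18,24/11,3,19,36, 70.96,81, 94 ] 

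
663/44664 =221/14888 =0.01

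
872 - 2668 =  - 1796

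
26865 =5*5373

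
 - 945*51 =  - 48195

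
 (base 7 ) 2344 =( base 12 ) 601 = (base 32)R1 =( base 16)361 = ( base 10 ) 865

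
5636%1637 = 725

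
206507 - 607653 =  - 401146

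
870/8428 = 435/4214 = 0.10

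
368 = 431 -63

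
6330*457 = 2892810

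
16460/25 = 658 + 2/5 = 658.40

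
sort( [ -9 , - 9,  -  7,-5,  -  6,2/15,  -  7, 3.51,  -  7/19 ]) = [-9,-9, - 7,  -  7,-6, - 5 , - 7/19,2/15, 3.51]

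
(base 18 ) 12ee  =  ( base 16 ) 1a5a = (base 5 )203441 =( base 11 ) 5083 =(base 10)6746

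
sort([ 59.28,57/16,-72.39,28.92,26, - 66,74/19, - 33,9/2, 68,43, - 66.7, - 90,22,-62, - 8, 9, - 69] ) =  [  -  90, - 72.39, - 69, - 66.7, - 66,-62,  -  33, - 8,57/16,74/19,9/2,  9, 22,26,28.92,43,59.28,68] 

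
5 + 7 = 12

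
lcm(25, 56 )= 1400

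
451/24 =451/24 = 18.79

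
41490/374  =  20745/187 = 110.94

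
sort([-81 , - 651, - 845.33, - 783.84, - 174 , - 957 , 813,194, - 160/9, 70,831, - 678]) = [  -  957,  -  845.33,-783.84, - 678, - 651, - 174, - 81, - 160/9, 70,194,813,831 ]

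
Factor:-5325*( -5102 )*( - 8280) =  -224952282000= -2^4*3^3*5^3* 23^1*71^1 * 2551^1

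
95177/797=95177/797= 119.42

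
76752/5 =15350  +  2/5 = 15350.40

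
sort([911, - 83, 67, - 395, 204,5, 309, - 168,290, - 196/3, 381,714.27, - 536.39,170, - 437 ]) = [-536.39, - 437,-395 , - 168,-83, - 196/3,5, 67,170,204 , 290, 309, 381,714.27,911] 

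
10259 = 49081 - 38822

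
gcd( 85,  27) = 1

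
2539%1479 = 1060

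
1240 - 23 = 1217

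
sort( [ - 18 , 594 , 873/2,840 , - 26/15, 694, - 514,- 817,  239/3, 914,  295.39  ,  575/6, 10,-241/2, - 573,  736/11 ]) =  [ - 817 , - 573 ,-514 , - 241/2, - 18,-26/15, 10 , 736/11, 239/3,  575/6 , 295.39, 873/2 , 594, 694, 840, 914]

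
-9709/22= -9709/22  =  -  441.32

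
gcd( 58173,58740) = 3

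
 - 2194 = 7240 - 9434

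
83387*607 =50615909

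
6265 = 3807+2458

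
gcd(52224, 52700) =68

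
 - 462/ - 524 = 231/262 = 0.88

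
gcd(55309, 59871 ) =1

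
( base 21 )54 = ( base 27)41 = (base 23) 4h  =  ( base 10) 109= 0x6d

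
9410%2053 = 1198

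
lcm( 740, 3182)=31820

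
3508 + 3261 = 6769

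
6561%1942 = 735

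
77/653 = 77/653 =0.12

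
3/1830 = 1/610=0.00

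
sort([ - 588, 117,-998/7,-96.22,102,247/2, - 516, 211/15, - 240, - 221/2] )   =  [ - 588, - 516,-240,-998/7, - 221/2 , - 96.22,211/15,102,117, 247/2]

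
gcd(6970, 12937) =17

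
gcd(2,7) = 1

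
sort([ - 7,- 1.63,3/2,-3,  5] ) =[ - 7,  -  3, - 1.63,3/2,5] 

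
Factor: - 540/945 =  - 2^2*7^( - 1) = - 4/7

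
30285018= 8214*3687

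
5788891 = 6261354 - 472463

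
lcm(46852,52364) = 890188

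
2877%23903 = 2877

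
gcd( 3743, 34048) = 19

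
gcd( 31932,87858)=18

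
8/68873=8/68873  =  0.00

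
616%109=71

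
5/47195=1/9439 = 0.00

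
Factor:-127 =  - 127^1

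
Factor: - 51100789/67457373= - 3^(-1 )*22485791^(-1 ) * 51100789^1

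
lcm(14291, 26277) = 814587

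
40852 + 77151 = 118003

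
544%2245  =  544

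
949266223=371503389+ 577762834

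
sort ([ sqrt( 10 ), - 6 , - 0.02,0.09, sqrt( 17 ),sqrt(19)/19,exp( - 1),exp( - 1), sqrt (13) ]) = [  -  6, - 0.02,0.09,sqrt( 19)/19,exp ( - 1), exp( - 1), sqrt (10),sqrt( 13 ),sqrt( 17 ) ]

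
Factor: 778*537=417786 =2^1*3^1*179^1*389^1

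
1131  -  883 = 248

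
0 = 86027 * 0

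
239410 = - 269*(  -  890)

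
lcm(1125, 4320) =108000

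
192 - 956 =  - 764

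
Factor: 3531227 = 7^1*504461^1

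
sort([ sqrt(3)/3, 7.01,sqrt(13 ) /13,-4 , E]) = [-4,sqrt( 13 ) /13,sqrt( 3)/3,E,7.01]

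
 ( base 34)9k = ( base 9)402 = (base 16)146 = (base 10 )326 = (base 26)CE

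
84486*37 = 3125982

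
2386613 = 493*4841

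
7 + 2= 9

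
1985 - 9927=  - 7942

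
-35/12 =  - 3 + 1/12 = -2.92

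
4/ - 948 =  - 1/237=- 0.00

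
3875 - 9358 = - 5483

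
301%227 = 74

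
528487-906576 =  - 378089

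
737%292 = 153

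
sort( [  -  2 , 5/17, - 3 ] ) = [-3 , -2,5/17 ]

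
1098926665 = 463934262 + 634992403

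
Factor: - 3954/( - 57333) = 2^1*29^( - 1) = 2/29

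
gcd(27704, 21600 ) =8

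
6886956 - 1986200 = 4900756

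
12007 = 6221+5786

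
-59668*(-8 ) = 477344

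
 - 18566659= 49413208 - 67979867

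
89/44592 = 89/44592 = 0.00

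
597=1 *597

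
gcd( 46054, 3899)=1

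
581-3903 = - 3322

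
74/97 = 74/97 = 0.76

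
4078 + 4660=8738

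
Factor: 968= 2^3*11^2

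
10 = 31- 21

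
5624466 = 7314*769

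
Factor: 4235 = 5^1 * 7^1*11^2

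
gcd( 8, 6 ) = 2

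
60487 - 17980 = 42507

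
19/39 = 19/39 = 0.49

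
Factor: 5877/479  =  3^2* 479^( - 1 )  *653^1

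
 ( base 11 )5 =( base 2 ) 101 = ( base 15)5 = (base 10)5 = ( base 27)5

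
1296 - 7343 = - 6047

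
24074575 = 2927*8225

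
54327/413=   131 + 32/59 = 131.54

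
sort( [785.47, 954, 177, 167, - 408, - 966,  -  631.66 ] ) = [ - 966,-631.66, - 408, 167, 177,785.47,954 ] 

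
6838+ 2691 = 9529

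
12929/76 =12929/76 =170.12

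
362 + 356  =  718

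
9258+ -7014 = 2244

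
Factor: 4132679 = 4132679^1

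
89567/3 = 29855+2/3 = 29855.67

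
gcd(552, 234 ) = 6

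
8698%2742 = 472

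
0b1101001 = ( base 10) 105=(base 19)5a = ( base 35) 30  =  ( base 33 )36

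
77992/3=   25997+ 1/3 = 25997.33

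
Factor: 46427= 17^1*2731^1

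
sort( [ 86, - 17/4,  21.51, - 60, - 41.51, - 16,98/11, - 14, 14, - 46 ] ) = [ - 60,-46, - 41.51, - 16 , -14, - 17/4, 98/11,14, 21.51, 86]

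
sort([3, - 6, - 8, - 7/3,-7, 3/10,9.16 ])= [ - 8,-7,-6, - 7/3, 3/10, 3,9.16] 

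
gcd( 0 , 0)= 0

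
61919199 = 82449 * 751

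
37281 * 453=16888293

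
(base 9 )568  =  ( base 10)467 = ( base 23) K7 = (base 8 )723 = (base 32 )EJ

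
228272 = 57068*4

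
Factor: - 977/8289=-3^( - 3 )*307^( - 1) * 977^1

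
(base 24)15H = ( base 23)180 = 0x2c9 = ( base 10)713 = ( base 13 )42B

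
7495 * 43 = 322285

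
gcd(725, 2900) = 725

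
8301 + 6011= 14312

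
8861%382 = 75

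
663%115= 88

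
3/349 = 3/349 =0.01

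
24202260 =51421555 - 27219295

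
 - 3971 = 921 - 4892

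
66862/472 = 141 + 155/236  =  141.66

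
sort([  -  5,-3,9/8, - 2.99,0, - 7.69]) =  [ - 7.69,-5, - 3,-2.99,0, 9/8] 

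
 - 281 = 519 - 800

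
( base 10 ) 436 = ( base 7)1162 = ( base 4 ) 12310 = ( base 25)hb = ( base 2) 110110100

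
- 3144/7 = - 450 + 6/7 = - 449.14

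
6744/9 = 2248/3 =749.33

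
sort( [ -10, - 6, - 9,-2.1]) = [ - 10, - 9,  -  6, - 2.1 ] 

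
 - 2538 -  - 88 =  - 2450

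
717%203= 108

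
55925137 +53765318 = 109690455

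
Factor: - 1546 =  - 2^1*773^1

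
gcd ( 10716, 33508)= 4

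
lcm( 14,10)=70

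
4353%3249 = 1104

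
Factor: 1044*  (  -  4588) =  - 4789872 = - 2^4*3^2*29^1*31^1*37^1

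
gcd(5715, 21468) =3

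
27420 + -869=26551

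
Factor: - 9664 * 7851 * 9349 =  - 2^6 * 3^1*151^1*2617^1*9349^1 = - 709327926336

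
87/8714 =87/8714=0.01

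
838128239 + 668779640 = 1506907879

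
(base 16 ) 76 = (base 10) 118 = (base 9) 141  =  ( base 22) 58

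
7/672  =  1/96 =0.01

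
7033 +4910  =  11943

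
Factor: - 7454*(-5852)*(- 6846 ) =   -  2^4*3^1*7^2 * 11^1*19^1*163^1*3727^1 = - 298628051568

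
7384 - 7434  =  -50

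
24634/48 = 513+5/24 = 513.21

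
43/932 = 43/932 = 0.05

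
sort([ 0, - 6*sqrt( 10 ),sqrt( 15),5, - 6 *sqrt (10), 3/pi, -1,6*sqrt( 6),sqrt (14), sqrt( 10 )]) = [ - 6*sqrt(10) ,-6*sqrt( 10), -1,0, 3/pi,sqrt(10),  sqrt(14),sqrt( 15 ), 5, 6*sqrt( 6 )]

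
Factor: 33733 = 7^1 * 61^1*79^1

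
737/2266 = 67/206 = 0.33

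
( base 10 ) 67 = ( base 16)43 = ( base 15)47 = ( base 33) 21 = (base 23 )2l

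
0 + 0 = 0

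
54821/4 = 54821/4= 13705.25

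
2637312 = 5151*512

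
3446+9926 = 13372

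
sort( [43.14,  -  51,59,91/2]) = [ - 51, 43.14,91/2 , 59] 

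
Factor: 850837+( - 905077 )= - 54240 = -2^5*3^1*5^1 * 113^1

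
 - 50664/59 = -50664/59=-858.71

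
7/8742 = 7/8742= 0.00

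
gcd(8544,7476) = 1068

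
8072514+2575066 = 10647580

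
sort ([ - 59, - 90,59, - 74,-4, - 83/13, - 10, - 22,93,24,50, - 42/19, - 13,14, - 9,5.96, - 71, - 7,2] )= [ - 90, - 74, - 71, - 59, - 22,-13, - 10, - 9, - 7, - 83/13, - 4, - 42/19 , 2,5.96, 14, 24, 50,59,93]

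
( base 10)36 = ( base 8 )44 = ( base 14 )28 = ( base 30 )16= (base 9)40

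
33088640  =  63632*520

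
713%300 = 113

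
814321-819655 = - 5334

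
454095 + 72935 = 527030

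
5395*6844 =36923380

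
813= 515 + 298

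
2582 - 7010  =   - 4428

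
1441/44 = 32+3/4 = 32.75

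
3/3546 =1/1182 =0.00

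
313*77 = 24101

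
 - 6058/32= - 190+11/16 = - 189.31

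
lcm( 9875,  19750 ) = 19750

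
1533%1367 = 166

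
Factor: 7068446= 2^1*7^2 * 11^1*79^1*83^1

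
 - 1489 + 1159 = -330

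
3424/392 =8  +  36/49  =  8.73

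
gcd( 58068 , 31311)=9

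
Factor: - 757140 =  - 2^2 * 3^1* 5^1*12619^1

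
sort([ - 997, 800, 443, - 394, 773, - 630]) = [ - 997, - 630,-394, 443,  773, 800]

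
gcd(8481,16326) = 3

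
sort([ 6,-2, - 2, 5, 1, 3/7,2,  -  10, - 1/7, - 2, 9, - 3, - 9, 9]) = [ - 10, - 9, - 3,-2, - 2, - 2, - 1/7,3/7, 1,2, 5,  6,9,  9 ] 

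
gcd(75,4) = 1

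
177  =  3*59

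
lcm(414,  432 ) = 9936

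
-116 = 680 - 796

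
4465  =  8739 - 4274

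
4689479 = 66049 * 71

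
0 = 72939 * 0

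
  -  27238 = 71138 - 98376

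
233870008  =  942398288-708528280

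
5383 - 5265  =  118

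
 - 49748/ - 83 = 49748/83 = 599.37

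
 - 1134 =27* (- 42) 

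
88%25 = 13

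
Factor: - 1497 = - 3^1*499^1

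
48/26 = 1+11/13= 1.85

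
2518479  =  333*7563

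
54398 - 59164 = -4766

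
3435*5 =17175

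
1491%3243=1491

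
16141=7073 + 9068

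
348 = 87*4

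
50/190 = 5/19 = 0.26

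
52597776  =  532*98868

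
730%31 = 17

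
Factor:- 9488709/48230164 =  - 2^( - 2)*3^2*1054301^1 *12057541^( - 1 )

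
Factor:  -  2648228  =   - 2^2*11^1*139^1*433^1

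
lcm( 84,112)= 336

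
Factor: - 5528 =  - 2^3 * 691^1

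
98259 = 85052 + 13207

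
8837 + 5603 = 14440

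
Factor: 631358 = 2^1*7^1*13^1  *  3469^1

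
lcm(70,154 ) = 770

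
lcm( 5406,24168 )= 410856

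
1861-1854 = 7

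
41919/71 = 590 + 29/71= 590.41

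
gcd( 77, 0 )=77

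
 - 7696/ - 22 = 3848/11 = 349.82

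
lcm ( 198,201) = 13266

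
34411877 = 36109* 953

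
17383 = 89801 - 72418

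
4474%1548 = 1378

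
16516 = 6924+9592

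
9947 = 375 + 9572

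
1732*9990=17302680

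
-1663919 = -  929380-734539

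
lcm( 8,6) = 24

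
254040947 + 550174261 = 804215208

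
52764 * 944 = 49809216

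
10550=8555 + 1995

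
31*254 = 7874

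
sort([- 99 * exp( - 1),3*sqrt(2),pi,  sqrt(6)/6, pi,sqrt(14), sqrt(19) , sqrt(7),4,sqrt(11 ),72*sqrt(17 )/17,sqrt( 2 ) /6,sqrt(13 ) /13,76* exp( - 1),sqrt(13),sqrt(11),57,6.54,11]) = [ -99*exp(-1),sqrt(2)/6,sqrt(13) /13, sqrt(6)/6  ,  sqrt( 7),  pi,pi,sqrt(11),sqrt(11 ),sqrt(13 ), sqrt( 14),4, 3* sqrt( 2),sqrt(19 ) , 6.54,  11 , 72*sqrt(17 )/17,76 * exp(-1),  57 ] 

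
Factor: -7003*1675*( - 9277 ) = 108819441925 = 5^2*47^1*67^1*149^1*9277^1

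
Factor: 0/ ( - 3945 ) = 0^1 = 0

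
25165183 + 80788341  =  105953524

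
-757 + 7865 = 7108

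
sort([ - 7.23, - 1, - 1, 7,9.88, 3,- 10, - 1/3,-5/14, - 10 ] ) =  [ - 10, - 10, - 7.23,- 1, -1, - 5/14, - 1/3,3  ,  7,9.88 ]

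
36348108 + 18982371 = 55330479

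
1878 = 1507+371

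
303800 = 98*3100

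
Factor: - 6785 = -5^1 *23^1*59^1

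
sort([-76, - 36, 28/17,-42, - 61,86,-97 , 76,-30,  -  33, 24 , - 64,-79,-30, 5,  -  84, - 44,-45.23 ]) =[ - 97, -84,- 79, - 76, -64, - 61, - 45.23,- 44 , - 42,-36, - 33, - 30, - 30, 28/17, 5, 24,76, 86]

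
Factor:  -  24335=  - 5^1*31^1*157^1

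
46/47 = 46/47= 0.98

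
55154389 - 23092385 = 32062004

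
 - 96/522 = -1  +  71/87= - 0.18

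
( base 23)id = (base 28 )F7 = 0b110101011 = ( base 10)427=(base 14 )227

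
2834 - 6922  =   - 4088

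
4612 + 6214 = 10826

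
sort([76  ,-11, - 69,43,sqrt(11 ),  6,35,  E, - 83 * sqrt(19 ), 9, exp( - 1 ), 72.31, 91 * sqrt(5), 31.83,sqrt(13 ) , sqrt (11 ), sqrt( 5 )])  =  [ -83*sqrt(19) , - 69, - 11 , exp(-1 ) , sqrt(5),E,sqrt( 11 ),sqrt(11), sqrt(13),6, 9, 31.83, 35,43 , 72.31,76,91*sqrt(5)]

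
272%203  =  69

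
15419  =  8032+7387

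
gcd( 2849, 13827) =11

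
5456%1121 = 972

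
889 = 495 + 394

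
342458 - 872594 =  - 530136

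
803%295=213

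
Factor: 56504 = 2^3 * 7^1*1009^1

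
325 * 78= 25350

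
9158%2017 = 1090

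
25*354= 8850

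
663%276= 111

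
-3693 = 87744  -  91437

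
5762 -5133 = 629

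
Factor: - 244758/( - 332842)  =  339/461= 3^1*113^1*461^( - 1)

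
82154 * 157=12898178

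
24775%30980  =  24775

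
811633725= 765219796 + 46413929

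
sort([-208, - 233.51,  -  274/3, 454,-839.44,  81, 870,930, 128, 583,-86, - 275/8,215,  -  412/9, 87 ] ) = [ - 839.44, - 233.51, - 208, - 274/3, - 86, - 412/9, -275/8, 81, 87, 128, 215, 454,583,870,930]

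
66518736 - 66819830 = -301094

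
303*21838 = 6616914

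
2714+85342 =88056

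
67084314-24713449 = 42370865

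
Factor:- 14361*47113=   -  676589793 = - 3^1 * 11^1 *4283^1*4787^1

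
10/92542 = 5/46271 = 0.00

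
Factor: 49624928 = 2^5*1550779^1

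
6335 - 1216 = 5119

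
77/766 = 77/766  =  0.10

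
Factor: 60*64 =2^8*3^1*5^1=3840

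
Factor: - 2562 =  - 2^1*3^1*7^1*61^1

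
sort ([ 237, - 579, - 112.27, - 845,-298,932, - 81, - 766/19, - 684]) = [ - 845, - 684,  -  579, - 298,- 112.27 , - 81, - 766/19, 237,932]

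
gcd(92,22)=2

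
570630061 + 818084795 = 1388714856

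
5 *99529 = 497645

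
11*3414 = 37554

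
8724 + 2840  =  11564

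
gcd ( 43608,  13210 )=2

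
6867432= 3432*2001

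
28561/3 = 28561/3= 9520.33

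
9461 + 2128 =11589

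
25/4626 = 25/4626 = 0.01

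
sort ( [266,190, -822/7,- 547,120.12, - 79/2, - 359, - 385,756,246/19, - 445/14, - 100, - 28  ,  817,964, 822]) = [ - 547, - 385, - 359, - 822/7,- 100, - 79/2, - 445/14, - 28,246/19,120.12,  190,266 , 756, 817,822,964]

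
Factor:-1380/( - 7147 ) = 2^2*3^1*5^1*7^(-1) *23^1*1021^( - 1) 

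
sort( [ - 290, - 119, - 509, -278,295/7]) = [ - 509, - 290, - 278, - 119,295/7 ]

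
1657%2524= 1657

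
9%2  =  1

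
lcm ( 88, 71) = 6248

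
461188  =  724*637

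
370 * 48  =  17760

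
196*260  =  50960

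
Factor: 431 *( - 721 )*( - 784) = 2^4*7^3* 103^1*431^1 = 243628784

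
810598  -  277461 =533137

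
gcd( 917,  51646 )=7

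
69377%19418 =11123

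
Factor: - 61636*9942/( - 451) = 2^3 * 3^1*11^( - 1)*19^1*41^( - 1)*811^1*1657^1 = 612785112/451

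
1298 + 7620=8918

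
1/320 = 1/320 = 0.00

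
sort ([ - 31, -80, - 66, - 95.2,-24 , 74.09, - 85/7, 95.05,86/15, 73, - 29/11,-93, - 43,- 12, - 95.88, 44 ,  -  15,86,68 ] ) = [ -95.88, - 95.2, - 93, - 80, - 66, - 43, - 31 , - 24, -15,-85/7 , - 12, - 29/11, 86/15,  44, 68, 73, 74.09, 86, 95.05] 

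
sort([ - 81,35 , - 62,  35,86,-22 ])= [ - 81, - 62, - 22 , 35,35, 86]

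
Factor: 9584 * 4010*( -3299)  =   - 2^5*5^1*401^1*599^1*3299^1 = - 126786640160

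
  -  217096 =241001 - 458097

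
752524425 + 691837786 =1444362211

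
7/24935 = 7/24935 = 0.00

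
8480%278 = 140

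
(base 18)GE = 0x12e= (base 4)10232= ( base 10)302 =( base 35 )8M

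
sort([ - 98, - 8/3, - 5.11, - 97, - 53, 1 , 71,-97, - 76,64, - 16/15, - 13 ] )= [ - 98, - 97, - 97,  -  76, - 53,- 13 ,  -  5.11, - 8/3, - 16/15, 1, 64, 71 ] 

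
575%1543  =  575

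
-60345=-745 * 81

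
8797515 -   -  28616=8826131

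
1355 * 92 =124660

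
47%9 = 2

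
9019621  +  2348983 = 11368604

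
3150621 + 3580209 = 6730830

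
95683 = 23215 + 72468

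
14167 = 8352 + 5815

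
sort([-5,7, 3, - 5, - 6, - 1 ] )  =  [ - 6,-5, - 5, - 1,3, 7 ]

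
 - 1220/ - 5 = 244/1 = 244.00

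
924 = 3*308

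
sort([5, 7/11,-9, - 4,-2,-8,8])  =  [ - 9, - 8, - 4, - 2, 7/11,5,8] 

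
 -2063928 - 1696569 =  - 3760497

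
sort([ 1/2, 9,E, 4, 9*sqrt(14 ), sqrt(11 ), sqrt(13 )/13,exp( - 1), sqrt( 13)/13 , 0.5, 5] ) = [ sqrt(13)/13 , sqrt(13)/13,exp(- 1 ),1/2,0.5, E,sqrt( 11), 4,5 , 9,9*sqrt( 14 )]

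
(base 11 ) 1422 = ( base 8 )3457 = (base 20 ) 4BJ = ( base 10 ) 1839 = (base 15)829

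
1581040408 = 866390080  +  714650328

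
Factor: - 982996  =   -2^2* 7^1*35107^1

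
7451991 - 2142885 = 5309106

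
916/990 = 458/495 = 0.93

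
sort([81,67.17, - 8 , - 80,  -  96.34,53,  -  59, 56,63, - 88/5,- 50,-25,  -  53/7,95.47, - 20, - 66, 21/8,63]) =[ - 96.34, - 80, - 66, - 59,- 50, - 25 ,- 20, - 88/5 , - 8, - 53/7 , 21/8,53, 56,63,63, 67.17,  81,95.47 ]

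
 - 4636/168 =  - 28 + 17/42 = - 27.60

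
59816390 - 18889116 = 40927274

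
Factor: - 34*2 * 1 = -68 = -2^2*17^1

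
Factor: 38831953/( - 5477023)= -19^1*359^1 * 1093^(  -  1 )  *5011^(-1 )*5693^1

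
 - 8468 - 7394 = - 15862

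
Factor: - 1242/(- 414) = 3 = 3^1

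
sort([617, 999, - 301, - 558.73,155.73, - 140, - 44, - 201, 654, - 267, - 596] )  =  [ - 596, - 558.73, -301, - 267, - 201, - 140, - 44, 155.73, 617,654,999]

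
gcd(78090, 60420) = 570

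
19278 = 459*42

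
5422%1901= 1620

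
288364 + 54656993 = 54945357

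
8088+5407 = 13495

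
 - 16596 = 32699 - 49295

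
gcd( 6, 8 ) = 2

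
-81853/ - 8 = 81853/8 = 10231.62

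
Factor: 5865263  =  131^1*44773^1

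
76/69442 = 38/34721=0.00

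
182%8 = 6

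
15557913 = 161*96633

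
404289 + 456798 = 861087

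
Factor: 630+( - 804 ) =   -  174 = -  2^1*3^1*29^1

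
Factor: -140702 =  - 2^1*70351^1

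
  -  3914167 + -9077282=-12991449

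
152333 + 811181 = 963514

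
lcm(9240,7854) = 157080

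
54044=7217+46827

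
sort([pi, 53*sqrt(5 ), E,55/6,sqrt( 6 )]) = [sqrt(6 ),E,pi,55/6, 53*sqrt(5 ) ] 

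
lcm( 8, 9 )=72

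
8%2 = 0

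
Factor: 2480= 2^4 * 5^1*31^1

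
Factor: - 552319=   -601^1*919^1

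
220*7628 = 1678160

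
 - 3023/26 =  - 3023/26 = - 116.27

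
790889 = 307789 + 483100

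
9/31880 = 9/31880 = 0.00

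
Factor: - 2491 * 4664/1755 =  - 11618024/1755 = -  2^3*3^(  -  3)*5^(-1)*11^1 * 13^ (- 1) *47^1*53^2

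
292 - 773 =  - 481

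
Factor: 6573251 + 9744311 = 16317562= 2^1 *8158781^1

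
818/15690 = 409/7845=0.05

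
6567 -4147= 2420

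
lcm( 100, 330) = 3300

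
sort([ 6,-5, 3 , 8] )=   [ - 5,3,6, 8]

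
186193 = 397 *469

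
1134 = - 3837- - 4971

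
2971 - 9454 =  - 6483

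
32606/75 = 434 + 56/75 = 434.75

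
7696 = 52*148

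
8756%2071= 472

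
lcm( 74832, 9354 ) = 74832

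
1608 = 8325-6717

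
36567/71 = 36567/71 = 515.03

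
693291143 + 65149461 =758440604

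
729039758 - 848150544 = -119110786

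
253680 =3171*80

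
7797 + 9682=17479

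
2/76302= 1/38151 = 0.00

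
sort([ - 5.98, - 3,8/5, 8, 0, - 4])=[ - 5.98, - 4 , - 3, 0,8/5,  8 ] 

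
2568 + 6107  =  8675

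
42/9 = 4 + 2/3 = 4.67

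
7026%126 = 96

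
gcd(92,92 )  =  92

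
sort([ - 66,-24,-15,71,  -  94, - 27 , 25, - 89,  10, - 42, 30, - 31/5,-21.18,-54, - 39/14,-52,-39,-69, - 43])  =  [  -  94,-89, - 69,-66,-54,-52, -43, - 42,-39, - 27, - 24,-21.18, -15,- 31/5, - 39/14, 10,25, 30, 71] 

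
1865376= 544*3429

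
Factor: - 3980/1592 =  - 5/2 = -  2^ ( - 1)*5^1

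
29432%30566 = 29432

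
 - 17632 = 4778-22410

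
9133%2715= 988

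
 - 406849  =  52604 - 459453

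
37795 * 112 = 4233040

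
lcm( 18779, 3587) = 319243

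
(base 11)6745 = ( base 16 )22b2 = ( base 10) 8882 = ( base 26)D3G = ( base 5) 241012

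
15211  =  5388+9823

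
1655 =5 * 331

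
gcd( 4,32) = 4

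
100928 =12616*8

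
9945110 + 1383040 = 11328150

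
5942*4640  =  27570880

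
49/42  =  7/6 = 1.17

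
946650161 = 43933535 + 902716626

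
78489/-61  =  -1287  +  18/61 = -  1286.70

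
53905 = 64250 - 10345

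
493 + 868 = 1361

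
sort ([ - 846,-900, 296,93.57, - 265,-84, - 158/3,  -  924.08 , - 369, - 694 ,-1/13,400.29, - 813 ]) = [-924.08,  -  900,-846, - 813, - 694,-369,  -  265,  -  84 , - 158/3, - 1/13,93.57,296,400.29]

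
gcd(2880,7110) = 90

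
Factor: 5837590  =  2^1*5^1*11^1*53069^1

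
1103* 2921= 3221863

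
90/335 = 18/67 = 0.27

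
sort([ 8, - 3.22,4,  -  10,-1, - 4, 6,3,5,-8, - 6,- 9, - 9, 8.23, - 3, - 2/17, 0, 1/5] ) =[ - 10, -9 , - 9, - 8,- 6, - 4, - 3.22, -3, - 1 , - 2/17,0, 1/5, 3, 4, 5, 6, 8,8.23]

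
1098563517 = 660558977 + 438004540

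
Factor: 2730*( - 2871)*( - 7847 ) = 2^1*3^3*5^1*7^2*11^1*13^1*19^1*29^1*59^1 = 61503452010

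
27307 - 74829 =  - 47522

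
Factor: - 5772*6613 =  -38170236 = - 2^2*3^1*13^1*17^1*37^1 *389^1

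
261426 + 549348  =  810774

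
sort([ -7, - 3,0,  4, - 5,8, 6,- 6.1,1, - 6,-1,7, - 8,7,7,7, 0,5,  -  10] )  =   [  -  10 , - 8,-7, - 6.1, - 6, - 5, - 3,-1, 0,0,  1,4 , 5,6 , 7,7,7 , 7, 8]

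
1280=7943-6663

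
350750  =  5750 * 61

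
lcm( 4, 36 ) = 36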